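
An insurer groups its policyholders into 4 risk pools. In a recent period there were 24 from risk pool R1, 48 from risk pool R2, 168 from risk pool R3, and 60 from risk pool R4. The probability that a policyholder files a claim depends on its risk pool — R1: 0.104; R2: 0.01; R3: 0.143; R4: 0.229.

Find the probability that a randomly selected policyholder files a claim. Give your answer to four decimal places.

Total: 24 + 48 + 168 + 60 = 300.
P(R1) = 24/300 = 0.08. P(R2) = 48/300 = 0.16. P(R3) = 168/300 = 0.56. P(R4) = 60/300 = 0.2.
P(C) = P(C|R1)·P(R1) + P(C|R2)·P(R2) + P(C|R3)·P(R3) + P(C|R4)·P(R4)
      = 0.104·0.08 + 0.01·0.16 + 0.143·0.56 + 0.229·0.2
      = 0.00832 + 0.0016 + 0.08008 + 0.0458 = 0.1358

P(C) ≈ 0.1358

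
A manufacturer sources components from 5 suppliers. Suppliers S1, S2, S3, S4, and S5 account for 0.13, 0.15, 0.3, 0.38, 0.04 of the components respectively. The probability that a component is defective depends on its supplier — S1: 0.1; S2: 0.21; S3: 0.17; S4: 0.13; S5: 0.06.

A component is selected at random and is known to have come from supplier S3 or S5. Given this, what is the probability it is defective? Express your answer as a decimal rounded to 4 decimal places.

Let S = {S3, S5}.
P(S) = 0.3 + 0.04 = 0.34.
P(D ∩ S) = 0.17·0.3 + 0.06·0.04 = 0.051 + 0.0024 = 0.0534.
P(D | S) = 0.0534 / 0.34 = 0.157059…

0.1571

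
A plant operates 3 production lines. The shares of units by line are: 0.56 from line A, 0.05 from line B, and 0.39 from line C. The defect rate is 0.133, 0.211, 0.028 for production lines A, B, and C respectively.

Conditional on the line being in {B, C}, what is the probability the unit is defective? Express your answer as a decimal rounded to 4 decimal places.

P(D|S) ≈ 0.0488

Let S = {B, C}.
P(S) = 0.05 + 0.39 = 0.44.
P(D ∩ S) = 0.211·0.05 + 0.028·0.39 = 0.01055 + 0.01092 = 0.02147.
P(D | S) = 0.02147 / 0.44 = 0.048795…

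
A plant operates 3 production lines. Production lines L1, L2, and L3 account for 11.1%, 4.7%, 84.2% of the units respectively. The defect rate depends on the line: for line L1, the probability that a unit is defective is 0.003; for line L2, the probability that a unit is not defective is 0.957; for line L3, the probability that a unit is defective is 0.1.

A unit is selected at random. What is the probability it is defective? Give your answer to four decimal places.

P(D) ≈ 0.0866

P(D|L2) = 1 − 0.957 = 0.043.
P(D) = P(D|L1)·P(L1) + P(D|L2)·P(L2) + P(D|L3)·P(L3)
      = 0.003·0.111 + 0.043·0.047 + 0.1·0.842
      = 0.000333 + 0.002021 + 0.0842 = 0.086554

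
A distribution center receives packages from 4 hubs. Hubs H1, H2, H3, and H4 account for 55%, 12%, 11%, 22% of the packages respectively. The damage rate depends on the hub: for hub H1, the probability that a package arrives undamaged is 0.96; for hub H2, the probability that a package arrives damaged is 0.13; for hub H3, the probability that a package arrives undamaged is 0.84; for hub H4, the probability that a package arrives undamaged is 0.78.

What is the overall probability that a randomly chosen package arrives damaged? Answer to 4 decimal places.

P(D) ≈ 0.1036

P(D|H1) = 1 − 0.96 = 0.04.
P(D|H3) = 1 − 0.84 = 0.16.
P(D|H4) = 1 − 0.78 = 0.22.
P(D) = P(D|H1)·P(H1) + P(D|H2)·P(H2) + P(D|H3)·P(H3) + P(D|H4)·P(H4)
      = 0.04·0.55 + 0.13·0.12 + 0.16·0.11 + 0.22·0.22
      = 0.022 + 0.0156 + 0.0176 + 0.0484 = 0.1036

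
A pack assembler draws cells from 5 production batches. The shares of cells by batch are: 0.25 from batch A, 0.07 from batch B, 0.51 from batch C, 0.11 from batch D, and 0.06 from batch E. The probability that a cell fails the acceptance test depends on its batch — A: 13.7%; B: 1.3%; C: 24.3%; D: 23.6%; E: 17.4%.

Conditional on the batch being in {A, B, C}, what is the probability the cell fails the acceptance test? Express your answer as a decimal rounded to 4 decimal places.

Let S = {A, B, C}.
P(S) = 0.25 + 0.07 + 0.51 = 0.83.
P(F ∩ S) = 0.137·0.25 + 0.013·0.07 + 0.243·0.51 = 0.03425 + 0.00091 + 0.12393 = 0.15909.
P(F | S) = 0.15909 / 0.83 = 0.191675…

0.1917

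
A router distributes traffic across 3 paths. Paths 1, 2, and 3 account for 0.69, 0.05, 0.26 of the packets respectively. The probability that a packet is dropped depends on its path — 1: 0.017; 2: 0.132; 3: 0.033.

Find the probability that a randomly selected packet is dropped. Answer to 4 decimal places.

P(L) ≈ 0.0269

Summing over the partition,
P(L) = P(L|1)·P(1) + P(L|2)·P(2) + P(L|3)·P(3)
      = 0.017·0.69 + 0.132·0.05 + 0.033·0.26
      = 0.01173 + 0.0066 + 0.00858 = 0.02691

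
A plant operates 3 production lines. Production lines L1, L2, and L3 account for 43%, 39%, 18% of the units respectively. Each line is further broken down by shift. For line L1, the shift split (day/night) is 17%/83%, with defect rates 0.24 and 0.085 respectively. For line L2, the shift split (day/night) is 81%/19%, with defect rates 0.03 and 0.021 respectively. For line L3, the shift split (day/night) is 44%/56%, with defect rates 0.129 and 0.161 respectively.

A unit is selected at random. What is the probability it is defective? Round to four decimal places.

P(D|L1) = 0.17·0.24 + 0.83·0.085 = 0.0408 + 0.07055 = 0.11135
P(D|L2) = 0.81·0.03 + 0.19·0.021 = 0.0243 + 0.00399 = 0.02829
P(D|L3) = 0.44·0.129 + 0.56·0.161 = 0.05676 + 0.09016 = 0.14692
Then overall,
P(D) = 0.43·0.11135 + 0.39·0.02829 + 0.18·0.14692
      = 0.0478805 + 0.0110331 + 0.0264456 = 0.0853592

P(D) ≈ 0.0854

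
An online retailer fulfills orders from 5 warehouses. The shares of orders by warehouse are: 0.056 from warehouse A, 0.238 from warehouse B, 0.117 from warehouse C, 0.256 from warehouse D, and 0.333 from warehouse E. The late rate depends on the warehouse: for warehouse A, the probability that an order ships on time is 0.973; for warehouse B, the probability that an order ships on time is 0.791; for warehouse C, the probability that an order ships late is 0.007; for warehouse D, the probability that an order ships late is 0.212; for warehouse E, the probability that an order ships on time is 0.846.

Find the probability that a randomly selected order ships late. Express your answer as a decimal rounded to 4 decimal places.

0.1576

P(L|A) = 1 − 0.973 = 0.027.
P(L|B) = 1 − 0.791 = 0.209.
P(L|E) = 1 − 0.846 = 0.154.
Using total probability over the partition,
P(L) = P(L|A)·P(A) + P(L|B)·P(B) + P(L|C)·P(C) + P(L|D)·P(D) + P(L|E)·P(E)
      = 0.027·0.056 + 0.209·0.238 + 0.007·0.117 + 0.212·0.256 + 0.154·0.333
      = 0.001512 + 0.049742 + 0.000819 + 0.054272 + 0.051282 = 0.157627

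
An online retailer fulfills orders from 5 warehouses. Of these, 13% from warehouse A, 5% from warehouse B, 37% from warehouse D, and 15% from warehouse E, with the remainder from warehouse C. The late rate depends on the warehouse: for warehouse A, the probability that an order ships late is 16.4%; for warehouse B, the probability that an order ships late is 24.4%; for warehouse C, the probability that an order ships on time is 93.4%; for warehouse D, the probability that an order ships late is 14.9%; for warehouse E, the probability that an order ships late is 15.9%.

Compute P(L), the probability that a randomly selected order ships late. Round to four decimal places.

0.1323

P(C) = 1 − (0.13 + 0.05 + 0.37 + 0.15) = 0.3.
P(L|C) = 1 − 0.934 = 0.066.
P(L) = P(L|A)·P(A) + P(L|B)·P(B) + P(L|C)·P(C) + P(L|D)·P(D) + P(L|E)·P(E)
      = 0.164·0.13 + 0.244·0.05 + 0.066·0.3 + 0.149·0.37 + 0.159·0.15
      = 0.02132 + 0.0122 + 0.0198 + 0.05513 + 0.02385 = 0.1323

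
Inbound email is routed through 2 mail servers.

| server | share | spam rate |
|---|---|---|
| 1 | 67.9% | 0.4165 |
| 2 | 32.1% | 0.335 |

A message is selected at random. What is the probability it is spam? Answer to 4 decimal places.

P(S) = P(S|1)·P(1) + P(S|2)·P(2)
      = 0.4165·0.679 + 0.335·0.321
      = 0.2828035 + 0.107535 = 0.3903385

P(S) ≈ 0.3903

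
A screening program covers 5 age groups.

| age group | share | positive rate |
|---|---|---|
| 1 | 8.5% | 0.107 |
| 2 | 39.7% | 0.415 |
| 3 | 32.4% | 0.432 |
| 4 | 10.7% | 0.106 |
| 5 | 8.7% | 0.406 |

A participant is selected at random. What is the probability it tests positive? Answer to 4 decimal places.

P(T) ≈ 0.3605

By the law of total probability,
P(T) = P(T|1)·P(1) + P(T|2)·P(2) + P(T|3)·P(3) + P(T|4)·P(4) + P(T|5)·P(5)
      = 0.107·0.085 + 0.415·0.397 + 0.432·0.324 + 0.106·0.107 + 0.406·0.087
      = 0.009095 + 0.164755 + 0.139968 + 0.011342 + 0.035322 = 0.360482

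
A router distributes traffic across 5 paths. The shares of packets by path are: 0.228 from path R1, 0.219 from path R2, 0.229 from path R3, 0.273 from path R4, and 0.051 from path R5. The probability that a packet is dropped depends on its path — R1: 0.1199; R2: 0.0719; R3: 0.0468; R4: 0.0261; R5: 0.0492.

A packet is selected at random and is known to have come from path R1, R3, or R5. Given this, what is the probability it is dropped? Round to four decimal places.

P(L|S) ≈ 0.0798

Let S = {R1, R3, R5}.
P(S) = 0.228 + 0.229 + 0.051 = 0.508.
P(L ∩ S) = 0.1199·0.228 + 0.0468·0.229 + 0.0492·0.051 = 0.0273372 + 0.0107172 + 0.0025092 = 0.0405636.
P(L | S) = 0.0405636 / 0.508 = 0.079850…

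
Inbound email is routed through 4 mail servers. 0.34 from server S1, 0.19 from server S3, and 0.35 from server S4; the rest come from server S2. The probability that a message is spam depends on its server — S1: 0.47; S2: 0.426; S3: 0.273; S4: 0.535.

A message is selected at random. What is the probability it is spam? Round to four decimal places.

P(S2) = 1 − (0.34 + 0.19 + 0.35) = 0.12.
P(S) = P(S|S1)·P(S1) + P(S|S2)·P(S2) + P(S|S3)·P(S3) + P(S|S4)·P(S4)
      = 0.47·0.34 + 0.426·0.12 + 0.273·0.19 + 0.535·0.35
      = 0.1598 + 0.05112 + 0.05187 + 0.18725 = 0.45004

0.4500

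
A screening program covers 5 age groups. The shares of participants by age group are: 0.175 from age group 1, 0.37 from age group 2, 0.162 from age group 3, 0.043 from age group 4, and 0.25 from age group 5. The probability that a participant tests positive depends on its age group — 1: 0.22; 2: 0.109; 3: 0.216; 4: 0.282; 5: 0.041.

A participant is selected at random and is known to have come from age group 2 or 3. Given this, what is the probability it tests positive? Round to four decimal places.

0.1416

Let S = {2, 3}.
P(S) = 0.37 + 0.162 = 0.532.
P(T ∩ S) = 0.109·0.37 + 0.216·0.162 = 0.04033 + 0.034992 = 0.075322.
P(T | S) = 0.075322 / 0.532 = 0.141583…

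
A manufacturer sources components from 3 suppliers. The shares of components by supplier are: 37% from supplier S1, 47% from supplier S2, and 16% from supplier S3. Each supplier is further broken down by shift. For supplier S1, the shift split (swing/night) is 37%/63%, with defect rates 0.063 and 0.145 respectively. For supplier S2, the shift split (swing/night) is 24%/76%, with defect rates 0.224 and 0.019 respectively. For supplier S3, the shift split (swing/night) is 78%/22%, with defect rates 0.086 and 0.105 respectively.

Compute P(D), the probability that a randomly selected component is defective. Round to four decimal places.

P(D) ≈ 0.0889

P(D|S1) = 0.37·0.063 + 0.63·0.145 = 0.02331 + 0.09135 = 0.11466
P(D|S2) = 0.24·0.224 + 0.76·0.019 = 0.05376 + 0.01444 = 0.0682
P(D|S3) = 0.78·0.086 + 0.22·0.105 = 0.06708 + 0.0231 = 0.09018
By total probability over the outer partition,
P(D) = 0.37·0.11466 + 0.47·0.0682 + 0.16·0.09018
      = 0.0424242 + 0.032054 + 0.0144288 = 0.088907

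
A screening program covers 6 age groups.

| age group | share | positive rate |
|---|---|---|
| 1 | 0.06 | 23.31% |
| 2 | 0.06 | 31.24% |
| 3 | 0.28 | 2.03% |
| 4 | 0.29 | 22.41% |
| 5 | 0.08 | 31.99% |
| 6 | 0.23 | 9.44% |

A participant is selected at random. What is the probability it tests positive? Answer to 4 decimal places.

0.1507

P(T) = P(T|1)·P(1) + P(T|2)·P(2) + P(T|3)·P(3) + P(T|4)·P(4) + P(T|5)·P(5) + P(T|6)·P(6)
      = 0.2331·0.06 + 0.3124·0.06 + 0.0203·0.28 + 0.2241·0.29 + 0.3199·0.08 + 0.0944·0.23
      = 0.013986 + 0.018744 + 0.005684 + 0.064989 + 0.025592 + 0.021712 = 0.150707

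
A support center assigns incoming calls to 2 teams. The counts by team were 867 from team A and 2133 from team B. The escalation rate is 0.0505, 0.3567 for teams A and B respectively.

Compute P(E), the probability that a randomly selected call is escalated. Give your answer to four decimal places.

Total: 867 + 2133 = 3000.
P(A) = 867/3000 = 0.289. P(B) = 2133/3000 = 0.711.
P(E) = P(E|A)·P(A) + P(E|B)·P(B)
      = 0.0505·0.289 + 0.3567·0.711
      = 0.0145945 + 0.2536137 = 0.2682082

0.2682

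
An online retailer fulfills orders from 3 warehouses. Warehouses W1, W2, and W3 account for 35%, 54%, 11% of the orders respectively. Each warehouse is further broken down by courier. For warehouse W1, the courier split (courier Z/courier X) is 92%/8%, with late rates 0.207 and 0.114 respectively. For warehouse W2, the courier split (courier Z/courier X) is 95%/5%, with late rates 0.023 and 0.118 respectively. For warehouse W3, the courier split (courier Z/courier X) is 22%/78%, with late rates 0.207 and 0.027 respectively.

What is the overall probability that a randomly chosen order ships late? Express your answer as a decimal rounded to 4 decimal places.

0.0922

P(L|W1) = 0.92·0.207 + 0.08·0.114 = 0.19044 + 0.00912 = 0.19956
P(L|W2) = 0.95·0.023 + 0.05·0.118 = 0.02185 + 0.0059 = 0.02775
P(L|W3) = 0.22·0.207 + 0.78·0.027 = 0.04554 + 0.02106 = 0.0666
Then overall,
P(L) = 0.35·0.19956 + 0.54·0.02775 + 0.11·0.0666
      = 0.069846 + 0.014985 + 0.007326 = 0.092157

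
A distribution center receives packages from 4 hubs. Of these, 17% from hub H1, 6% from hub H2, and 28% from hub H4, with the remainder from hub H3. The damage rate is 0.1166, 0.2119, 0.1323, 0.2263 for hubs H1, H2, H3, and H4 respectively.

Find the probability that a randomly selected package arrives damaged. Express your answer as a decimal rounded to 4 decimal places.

P(H3) = 1 − (0.17 + 0.06 + 0.28) = 0.49.
P(D) = P(D|H1)·P(H1) + P(D|H2)·P(H2) + P(D|H3)·P(H3) + P(D|H4)·P(H4)
      = 0.1166·0.17 + 0.2119·0.06 + 0.1323·0.49 + 0.2263·0.28
      = 0.019822 + 0.012714 + 0.064827 + 0.063364 = 0.160727

0.1607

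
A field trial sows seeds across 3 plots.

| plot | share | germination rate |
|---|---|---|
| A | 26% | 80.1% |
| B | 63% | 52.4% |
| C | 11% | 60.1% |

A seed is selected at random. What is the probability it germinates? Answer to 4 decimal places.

P(G) ≈ 0.6045

P(G) = P(G|A)·P(A) + P(G|B)·P(B) + P(G|C)·P(C)
      = 0.801·0.26 + 0.524·0.63 + 0.601·0.11
      = 0.20826 + 0.33012 + 0.06611 = 0.60449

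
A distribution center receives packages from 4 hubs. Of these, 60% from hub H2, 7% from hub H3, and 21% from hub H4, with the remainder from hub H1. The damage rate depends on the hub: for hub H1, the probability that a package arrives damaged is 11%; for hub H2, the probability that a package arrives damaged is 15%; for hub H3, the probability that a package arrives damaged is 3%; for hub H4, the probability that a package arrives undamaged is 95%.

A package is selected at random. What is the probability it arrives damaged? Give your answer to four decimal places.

P(H1) = 1 − (0.6 + 0.07 + 0.21) = 0.12.
P(D|H4) = 1 − 0.95 = 0.05.
P(D) = P(D|H1)·P(H1) + P(D|H2)·P(H2) + P(D|H3)·P(H3) + P(D|H4)·P(H4)
      = 0.11·0.12 + 0.15·0.6 + 0.03·0.07 + 0.05·0.21
      = 0.0132 + 0.09 + 0.0021 + 0.0105 = 0.1158

P(D) ≈ 0.1158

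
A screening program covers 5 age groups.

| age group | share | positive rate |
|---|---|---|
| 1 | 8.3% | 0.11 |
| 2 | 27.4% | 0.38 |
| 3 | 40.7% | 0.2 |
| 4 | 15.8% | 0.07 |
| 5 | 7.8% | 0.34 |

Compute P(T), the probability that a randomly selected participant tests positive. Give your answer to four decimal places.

By the law of total probability,
P(T) = P(T|1)·P(1) + P(T|2)·P(2) + P(T|3)·P(3) + P(T|4)·P(4) + P(T|5)·P(5)
      = 0.11·0.083 + 0.38·0.274 + 0.2·0.407 + 0.07·0.158 + 0.34·0.078
      = 0.00913 + 0.10412 + 0.0814 + 0.01106 + 0.02652 = 0.23223

0.2322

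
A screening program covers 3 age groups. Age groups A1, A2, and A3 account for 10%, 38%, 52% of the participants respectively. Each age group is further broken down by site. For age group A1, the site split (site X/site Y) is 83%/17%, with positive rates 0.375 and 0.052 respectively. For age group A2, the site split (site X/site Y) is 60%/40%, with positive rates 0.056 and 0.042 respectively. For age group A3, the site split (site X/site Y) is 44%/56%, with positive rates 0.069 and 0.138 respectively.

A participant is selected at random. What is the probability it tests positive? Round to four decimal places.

P(T) ≈ 0.1071

P(T|A1) = 0.83·0.375 + 0.17·0.052 = 0.31125 + 0.00884 = 0.32009
P(T|A2) = 0.6·0.056 + 0.4·0.042 = 0.0336 + 0.0168 = 0.0504
P(T|A3) = 0.44·0.069 + 0.56·0.138 = 0.03036 + 0.07728 = 0.10764
Then overall,
P(T) = 0.1·0.32009 + 0.38·0.0504 + 0.52·0.10764
      = 0.032009 + 0.019152 + 0.0559728 = 0.1071338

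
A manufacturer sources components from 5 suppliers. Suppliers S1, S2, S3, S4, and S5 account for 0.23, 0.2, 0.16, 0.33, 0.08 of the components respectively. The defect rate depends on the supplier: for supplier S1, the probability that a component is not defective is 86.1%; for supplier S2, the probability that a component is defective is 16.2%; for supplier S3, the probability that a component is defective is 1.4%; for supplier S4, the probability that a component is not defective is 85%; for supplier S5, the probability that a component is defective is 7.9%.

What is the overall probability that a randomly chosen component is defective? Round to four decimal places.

0.1224

P(D|S1) = 1 − 0.861 = 0.139.
P(D|S4) = 1 − 0.85 = 0.15.
P(D) = P(D|S1)·P(S1) + P(D|S2)·P(S2) + P(D|S3)·P(S3) + P(D|S4)·P(S4) + P(D|S5)·P(S5)
      = 0.139·0.23 + 0.162·0.2 + 0.014·0.16 + 0.15·0.33 + 0.079·0.08
      = 0.03197 + 0.0324 + 0.00224 + 0.0495 + 0.00632 = 0.12243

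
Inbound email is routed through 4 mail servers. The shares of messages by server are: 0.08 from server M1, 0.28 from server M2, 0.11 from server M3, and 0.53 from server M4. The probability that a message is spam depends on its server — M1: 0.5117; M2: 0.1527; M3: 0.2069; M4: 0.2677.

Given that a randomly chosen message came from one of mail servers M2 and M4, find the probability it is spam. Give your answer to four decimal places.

P(S|J) ≈ 0.2279

Let J = {M2, M4}.
P(J) = 0.28 + 0.53 = 0.81.
P(S ∩ J) = 0.1527·0.28 + 0.2677·0.53 = 0.042756 + 0.141881 = 0.184637.
P(S | J) = 0.184637 / 0.81 = 0.227947…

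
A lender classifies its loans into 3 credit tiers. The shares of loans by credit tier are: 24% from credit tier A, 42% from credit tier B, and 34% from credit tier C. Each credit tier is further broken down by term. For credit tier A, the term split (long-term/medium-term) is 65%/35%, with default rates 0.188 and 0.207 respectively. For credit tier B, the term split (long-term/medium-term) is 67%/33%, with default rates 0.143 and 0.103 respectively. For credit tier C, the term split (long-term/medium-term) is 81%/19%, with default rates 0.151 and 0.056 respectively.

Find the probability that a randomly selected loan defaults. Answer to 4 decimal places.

P(D|A) = 0.65·0.188 + 0.35·0.207 = 0.1222 + 0.07245 = 0.19465
P(D|B) = 0.67·0.143 + 0.33·0.103 = 0.09581 + 0.03399 = 0.1298
P(D|C) = 0.81·0.151 + 0.19·0.056 = 0.12231 + 0.01064 = 0.13295
Then overall,
P(D) = 0.24·0.19465 + 0.42·0.1298 + 0.34·0.13295
      = 0.046716 + 0.054516 + 0.045203 = 0.146435

P(D) ≈ 0.1464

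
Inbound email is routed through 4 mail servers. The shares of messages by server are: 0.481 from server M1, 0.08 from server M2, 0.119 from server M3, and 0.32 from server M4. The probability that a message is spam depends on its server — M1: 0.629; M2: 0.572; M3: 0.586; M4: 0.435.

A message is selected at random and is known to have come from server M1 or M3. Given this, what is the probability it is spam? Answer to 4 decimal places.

Let J = {M1, M3}.
P(J) = 0.481 + 0.119 = 0.6.
P(S ∩ J) = 0.629·0.481 + 0.586·0.119 = 0.302549 + 0.069734 = 0.372283.
P(S | J) = 0.372283 / 0.6 = 0.620472…

0.6205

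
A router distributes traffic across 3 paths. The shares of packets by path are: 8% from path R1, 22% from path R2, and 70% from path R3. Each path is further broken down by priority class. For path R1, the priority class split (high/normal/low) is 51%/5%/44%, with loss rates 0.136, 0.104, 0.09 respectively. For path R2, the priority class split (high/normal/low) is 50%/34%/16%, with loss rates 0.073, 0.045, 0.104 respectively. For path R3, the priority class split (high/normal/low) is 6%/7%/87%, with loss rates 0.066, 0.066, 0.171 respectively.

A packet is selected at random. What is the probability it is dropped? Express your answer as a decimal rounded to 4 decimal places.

P(L|R1) = 0.51·0.136 + 0.05·0.104 + 0.44·0.09 = 0.06936 + 0.0052 + 0.0396 = 0.11416
P(L|R2) = 0.5·0.073 + 0.34·0.045 + 0.16·0.104 = 0.0365 + 0.0153 + 0.01664 = 0.06844
P(L|R3) = 0.06·0.066 + 0.07·0.066 + 0.87·0.171 = 0.00396 + 0.00462 + 0.14877 = 0.15735
By total probability over the outer partition,
P(L) = 0.08·0.11416 + 0.22·0.06844 + 0.7·0.15735
      = 0.0091328 + 0.0150568 + 0.110145 = 0.1343346

0.1343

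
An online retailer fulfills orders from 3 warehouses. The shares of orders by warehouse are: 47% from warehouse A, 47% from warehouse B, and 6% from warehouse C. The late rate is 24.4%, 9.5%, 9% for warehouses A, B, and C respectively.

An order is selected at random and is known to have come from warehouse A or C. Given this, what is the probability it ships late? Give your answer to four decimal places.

Let S = {A, C}.
P(S) = 0.47 + 0.06 = 0.53.
P(L ∩ S) = 0.244·0.47 + 0.09·0.06 = 0.11468 + 0.0054 = 0.12008.
P(L | S) = 0.12008 / 0.53 = 0.226566…

0.2266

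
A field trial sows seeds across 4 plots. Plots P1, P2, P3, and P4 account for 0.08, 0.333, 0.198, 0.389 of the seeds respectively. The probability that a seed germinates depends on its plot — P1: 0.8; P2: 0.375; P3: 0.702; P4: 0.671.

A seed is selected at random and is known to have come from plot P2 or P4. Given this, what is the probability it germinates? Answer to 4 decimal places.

Let S = {P2, P4}.
P(S) = 0.333 + 0.389 = 0.722.
P(G ∩ S) = 0.375·0.333 + 0.671·0.389 = 0.124875 + 0.261019 = 0.385894.
P(G | S) = 0.385894 / 0.722 = 0.534479…

P(G|S) ≈ 0.5345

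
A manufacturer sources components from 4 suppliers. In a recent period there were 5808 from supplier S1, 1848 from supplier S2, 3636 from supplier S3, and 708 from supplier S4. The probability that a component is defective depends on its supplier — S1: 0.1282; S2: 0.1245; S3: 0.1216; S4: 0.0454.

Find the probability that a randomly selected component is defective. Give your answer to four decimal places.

Total: 5808 + 1848 + 3636 + 708 = 12000.
P(S1) = 5808/12000 = 0.484. P(S2) = 1848/12000 = 0.154. P(S3) = 3636/12000 = 0.303. P(S4) = 708/12000 = 0.059.
P(D) = P(D|S1)·P(S1) + P(D|S2)·P(S2) + P(D|S3)·P(S3) + P(D|S4)·P(S4)
      = 0.1282·0.484 + 0.1245·0.154 + 0.1216·0.303 + 0.0454·0.059
      = 0.0620488 + 0.019173 + 0.0368448 + 0.0026786 = 0.1207452

0.1207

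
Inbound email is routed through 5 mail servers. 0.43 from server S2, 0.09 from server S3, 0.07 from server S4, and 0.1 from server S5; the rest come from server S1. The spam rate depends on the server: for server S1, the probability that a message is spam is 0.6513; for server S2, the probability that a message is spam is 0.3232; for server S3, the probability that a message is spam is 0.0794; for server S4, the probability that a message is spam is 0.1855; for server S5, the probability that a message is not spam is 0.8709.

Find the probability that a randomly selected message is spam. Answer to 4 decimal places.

P(S) ≈ 0.3739

P(S1) = 1 − (0.43 + 0.09 + 0.07 + 0.1) = 0.31.
P(S|S5) = 1 − 0.8709 = 0.1291.
By the law of total probability,
P(S) = P(S|S1)·P(S1) + P(S|S2)·P(S2) + P(S|S3)·P(S3) + P(S|S4)·P(S4) + P(S|S5)·P(S5)
      = 0.6513·0.31 + 0.3232·0.43 + 0.0794·0.09 + 0.1855·0.07 + 0.1291·0.1
      = 0.201903 + 0.138976 + 0.007146 + 0.012985 + 0.01291 = 0.37392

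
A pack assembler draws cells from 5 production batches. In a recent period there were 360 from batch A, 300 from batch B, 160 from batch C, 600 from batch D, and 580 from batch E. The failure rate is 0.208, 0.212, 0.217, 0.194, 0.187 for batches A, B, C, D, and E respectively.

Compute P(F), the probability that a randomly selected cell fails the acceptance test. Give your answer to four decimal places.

Total: 360 + 300 + 160 + 600 + 580 = 2000.
P(A) = 360/2000 = 0.18. P(B) = 300/2000 = 0.15. P(C) = 160/2000 = 0.08. P(D) = 600/2000 = 0.3. P(E) = 580/2000 = 0.29.
Summing over the partition,
P(F) = P(F|A)·P(A) + P(F|B)·P(B) + P(F|C)·P(C) + P(F|D)·P(D) + P(F|E)·P(E)
      = 0.208·0.18 + 0.212·0.15 + 0.217·0.08 + 0.194·0.3 + 0.187·0.29
      = 0.03744 + 0.0318 + 0.01736 + 0.0582 + 0.05423 = 0.19903

P(F) ≈ 0.1990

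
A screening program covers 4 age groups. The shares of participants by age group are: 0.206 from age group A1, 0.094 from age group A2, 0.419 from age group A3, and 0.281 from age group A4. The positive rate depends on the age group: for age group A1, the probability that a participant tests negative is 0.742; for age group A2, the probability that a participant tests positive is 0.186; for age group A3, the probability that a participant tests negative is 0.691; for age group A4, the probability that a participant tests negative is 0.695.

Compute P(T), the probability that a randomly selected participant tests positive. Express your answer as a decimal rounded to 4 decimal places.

P(T|A1) = 1 − 0.742 = 0.258.
P(T|A3) = 1 − 0.691 = 0.309.
P(T|A4) = 1 − 0.695 = 0.305.
P(T) = P(T|A1)·P(A1) + P(T|A2)·P(A2) + P(T|A3)·P(A3) + P(T|A4)·P(A4)
      = 0.258·0.206 + 0.186·0.094 + 0.309·0.419 + 0.305·0.281
      = 0.053148 + 0.017484 + 0.129471 + 0.085705 = 0.285808

P(T) ≈ 0.2858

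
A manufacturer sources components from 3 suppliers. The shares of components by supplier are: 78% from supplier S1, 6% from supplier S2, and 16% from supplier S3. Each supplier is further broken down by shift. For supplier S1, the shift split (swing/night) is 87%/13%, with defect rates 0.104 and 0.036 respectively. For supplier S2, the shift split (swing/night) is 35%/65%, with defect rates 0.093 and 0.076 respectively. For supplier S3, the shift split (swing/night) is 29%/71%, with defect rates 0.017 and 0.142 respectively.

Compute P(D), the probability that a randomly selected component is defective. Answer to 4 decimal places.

0.0961

P(D|S1) = 0.87·0.104 + 0.13·0.036 = 0.09048 + 0.00468 = 0.09516
P(D|S2) = 0.35·0.093 + 0.65·0.076 = 0.03255 + 0.0494 = 0.08195
P(D|S3) = 0.29·0.017 + 0.71·0.142 = 0.00493 + 0.10082 = 0.10575
Then overall,
P(D) = 0.78·0.09516 + 0.06·0.08195 + 0.16·0.10575
      = 0.0742248 + 0.004917 + 0.01692 = 0.0960618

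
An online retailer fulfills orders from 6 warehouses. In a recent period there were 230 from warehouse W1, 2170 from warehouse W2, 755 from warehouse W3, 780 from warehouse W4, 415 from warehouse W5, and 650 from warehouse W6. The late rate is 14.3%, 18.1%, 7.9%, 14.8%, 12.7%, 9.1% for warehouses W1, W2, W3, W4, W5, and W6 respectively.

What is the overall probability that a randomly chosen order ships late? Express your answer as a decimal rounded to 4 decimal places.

Total: 230 + 2170 + 755 + 780 + 415 + 650 = 5000.
P(W1) = 230/5000 = 0.046. P(W2) = 2170/5000 = 0.434. P(W3) = 755/5000 = 0.151. P(W4) = 780/5000 = 0.156. P(W5) = 415/5000 = 0.083. P(W6) = 650/5000 = 0.13.
P(L) = P(L|W1)·P(W1) + P(L|W2)·P(W2) + P(L|W3)·P(W3) + P(L|W4)·P(W4) + P(L|W5)·P(W5) + P(L|W6)·P(W6)
      = 0.143·0.046 + 0.181·0.434 + 0.079·0.151 + 0.148·0.156 + 0.127·0.083 + 0.091·0.13
      = 0.006578 + 0.078554 + 0.011929 + 0.023088 + 0.010541 + 0.01183 = 0.14252

P(L) ≈ 0.1425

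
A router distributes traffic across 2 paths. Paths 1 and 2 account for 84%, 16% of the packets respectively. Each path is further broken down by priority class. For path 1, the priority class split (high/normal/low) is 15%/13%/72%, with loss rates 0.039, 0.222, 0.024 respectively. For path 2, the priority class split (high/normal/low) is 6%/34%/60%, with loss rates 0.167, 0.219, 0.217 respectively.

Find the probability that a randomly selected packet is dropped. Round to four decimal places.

P(L|1) = 0.15·0.039 + 0.13·0.222 + 0.72·0.024 = 0.00585 + 0.02886 + 0.01728 = 0.05199
P(L|2) = 0.06·0.167 + 0.34·0.219 + 0.6·0.217 = 0.01002 + 0.07446 + 0.1302 = 0.21468
By total probability over the outer partition,
P(L) = 0.84·0.05199 + 0.16·0.21468
      = 0.0436716 + 0.0343488 = 0.0780204

0.0780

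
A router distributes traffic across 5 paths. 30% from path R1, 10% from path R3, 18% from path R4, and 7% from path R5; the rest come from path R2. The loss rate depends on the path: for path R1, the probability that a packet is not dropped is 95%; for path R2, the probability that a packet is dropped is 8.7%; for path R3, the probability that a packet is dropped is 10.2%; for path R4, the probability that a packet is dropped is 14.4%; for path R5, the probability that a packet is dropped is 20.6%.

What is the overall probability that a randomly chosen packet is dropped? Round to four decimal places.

P(R2) = 1 − (0.3 + 0.1 + 0.18 + 0.07) = 0.35.
P(L|R1) = 1 − 0.95 = 0.05.
Summing over the partition,
P(L) = P(L|R1)·P(R1) + P(L|R2)·P(R2) + P(L|R3)·P(R3) + P(L|R4)·P(R4) + P(L|R5)·P(R5)
      = 0.05·0.3 + 0.087·0.35 + 0.102·0.1 + 0.144·0.18 + 0.206·0.07
      = 0.015 + 0.03045 + 0.0102 + 0.02592 + 0.01442 = 0.09599

P(L) ≈ 0.0960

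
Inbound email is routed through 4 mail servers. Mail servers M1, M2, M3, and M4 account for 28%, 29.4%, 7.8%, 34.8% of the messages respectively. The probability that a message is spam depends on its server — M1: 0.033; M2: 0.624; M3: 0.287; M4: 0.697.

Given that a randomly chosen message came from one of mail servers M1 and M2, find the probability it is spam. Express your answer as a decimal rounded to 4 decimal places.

Let J = {M1, M2}.
P(J) = 0.28 + 0.294 = 0.574.
P(S ∩ J) = 0.033·0.28 + 0.624·0.294 = 0.00924 + 0.183456 = 0.192696.
P(S | J) = 0.192696 / 0.574 = 0.335707…

P(S|J) ≈ 0.3357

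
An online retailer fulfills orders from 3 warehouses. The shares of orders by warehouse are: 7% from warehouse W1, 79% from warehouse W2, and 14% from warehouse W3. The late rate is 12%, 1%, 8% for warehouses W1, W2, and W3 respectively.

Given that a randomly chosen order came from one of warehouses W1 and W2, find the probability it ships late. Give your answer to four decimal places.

Let S = {W1, W2}.
P(S) = 0.07 + 0.79 = 0.86.
P(L ∩ S) = 0.12·0.07 + 0.01·0.79 = 0.0084 + 0.0079 = 0.0163.
P(L | S) = 0.0163 / 0.86 = 0.018953…

P(L|S) ≈ 0.0190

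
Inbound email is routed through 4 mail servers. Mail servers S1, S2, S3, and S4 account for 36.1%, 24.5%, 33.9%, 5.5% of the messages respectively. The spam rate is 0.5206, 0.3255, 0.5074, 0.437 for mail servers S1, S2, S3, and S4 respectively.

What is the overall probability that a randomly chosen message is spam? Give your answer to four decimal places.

Using total probability over the partition,
P(S) = P(S|S1)·P(S1) + P(S|S2)·P(S2) + P(S|S3)·P(S3) + P(S|S4)·P(S4)
      = 0.5206·0.361 + 0.3255·0.245 + 0.5074·0.339 + 0.437·0.055
      = 0.1879366 + 0.0797475 + 0.1720086 + 0.024035 = 0.4637277

0.4637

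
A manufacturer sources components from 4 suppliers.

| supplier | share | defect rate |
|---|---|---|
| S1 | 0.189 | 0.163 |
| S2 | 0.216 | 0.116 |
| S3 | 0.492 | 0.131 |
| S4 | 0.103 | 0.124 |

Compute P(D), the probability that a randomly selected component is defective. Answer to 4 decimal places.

P(D) = P(D|S1)·P(S1) + P(D|S2)·P(S2) + P(D|S3)·P(S3) + P(D|S4)·P(S4)
      = 0.163·0.189 + 0.116·0.216 + 0.131·0.492 + 0.124·0.103
      = 0.030807 + 0.025056 + 0.064452 + 0.012772 = 0.133087

P(D) ≈ 0.1331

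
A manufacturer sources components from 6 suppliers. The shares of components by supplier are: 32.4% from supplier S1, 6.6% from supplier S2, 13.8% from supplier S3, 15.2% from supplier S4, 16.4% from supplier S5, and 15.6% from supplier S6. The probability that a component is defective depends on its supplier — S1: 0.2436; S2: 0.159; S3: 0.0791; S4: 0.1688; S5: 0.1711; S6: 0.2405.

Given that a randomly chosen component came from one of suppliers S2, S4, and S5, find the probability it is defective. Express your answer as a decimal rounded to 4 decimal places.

Let S = {S2, S4, S5}.
P(S) = 0.066 + 0.152 + 0.164 = 0.382.
P(D ∩ S) = 0.159·0.066 + 0.1688·0.152 + 0.1711·0.164 = 0.010494 + 0.0256576 + 0.0280604 = 0.064212.
P(D | S) = 0.064212 / 0.382 = 0.168094…

0.1681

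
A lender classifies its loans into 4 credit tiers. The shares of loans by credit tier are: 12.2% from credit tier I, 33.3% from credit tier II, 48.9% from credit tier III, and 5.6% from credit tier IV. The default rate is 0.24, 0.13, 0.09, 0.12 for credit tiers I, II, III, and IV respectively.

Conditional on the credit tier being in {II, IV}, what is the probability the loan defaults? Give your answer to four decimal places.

0.1286

Let S = {II, IV}.
P(S) = 0.333 + 0.056 = 0.389.
P(D ∩ S) = 0.13·0.333 + 0.12·0.056 = 0.04329 + 0.00672 = 0.05001.
P(D | S) = 0.05001 / 0.389 = 0.128560…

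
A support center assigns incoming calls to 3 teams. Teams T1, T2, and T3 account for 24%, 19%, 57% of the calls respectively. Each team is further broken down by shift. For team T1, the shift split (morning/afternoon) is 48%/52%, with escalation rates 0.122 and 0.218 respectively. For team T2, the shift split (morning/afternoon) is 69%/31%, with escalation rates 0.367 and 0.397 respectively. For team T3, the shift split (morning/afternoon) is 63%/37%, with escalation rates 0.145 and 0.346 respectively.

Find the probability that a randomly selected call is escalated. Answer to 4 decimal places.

P(E|T1) = 0.48·0.122 + 0.52·0.218 = 0.05856 + 0.11336 = 0.17192
P(E|T2) = 0.69·0.367 + 0.31·0.397 = 0.25323 + 0.12307 = 0.3763
P(E|T3) = 0.63·0.145 + 0.37·0.346 = 0.09135 + 0.12802 = 0.21937
Then overall,
P(E) = 0.24·0.17192 + 0.19·0.3763 + 0.57·0.21937
      = 0.0412608 + 0.071497 + 0.1250409 = 0.2377987

P(E) ≈ 0.2378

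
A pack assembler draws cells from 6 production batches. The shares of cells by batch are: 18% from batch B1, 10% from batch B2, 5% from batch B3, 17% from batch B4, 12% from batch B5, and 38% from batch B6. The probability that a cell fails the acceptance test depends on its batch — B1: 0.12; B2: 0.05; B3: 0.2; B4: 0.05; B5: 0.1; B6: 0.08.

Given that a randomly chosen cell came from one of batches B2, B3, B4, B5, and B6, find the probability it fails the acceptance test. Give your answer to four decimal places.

Let S = {B2, B3, B4, B5, B6}.
P(S) = 0.1 + 0.05 + 0.17 + 0.12 + 0.38 = 0.82.
P(F ∩ S) = 0.05·0.1 + 0.2·0.05 + 0.05·0.17 + 0.1·0.12 + 0.08·0.38 = 0.005 + 0.01 + 0.0085 + 0.012 + 0.0304 = 0.0659.
P(F | S) = 0.0659 / 0.82 = 0.080366…

0.0804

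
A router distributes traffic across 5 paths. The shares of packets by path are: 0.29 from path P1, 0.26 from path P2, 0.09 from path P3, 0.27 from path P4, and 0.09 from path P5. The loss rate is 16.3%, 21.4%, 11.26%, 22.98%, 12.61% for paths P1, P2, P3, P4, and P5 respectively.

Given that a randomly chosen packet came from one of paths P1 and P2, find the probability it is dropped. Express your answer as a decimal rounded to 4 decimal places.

Let S = {P1, P2}.
P(S) = 0.29 + 0.26 = 0.55.
P(L ∩ S) = 0.163·0.29 + 0.214·0.26 = 0.04727 + 0.05564 = 0.10291.
P(L | S) = 0.10291 / 0.55 = 0.187109…

0.1871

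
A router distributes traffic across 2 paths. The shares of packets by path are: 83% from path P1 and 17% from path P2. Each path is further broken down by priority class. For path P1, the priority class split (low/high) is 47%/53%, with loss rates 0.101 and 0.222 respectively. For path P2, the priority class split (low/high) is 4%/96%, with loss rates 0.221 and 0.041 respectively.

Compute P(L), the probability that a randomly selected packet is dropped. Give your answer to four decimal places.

P(L|P1) = 0.47·0.101 + 0.53·0.222 = 0.04747 + 0.11766 = 0.16513
P(L|P2) = 0.04·0.221 + 0.96·0.041 = 0.00884 + 0.03936 = 0.0482
By total probability over the outer partition,
P(L) = 0.83·0.16513 + 0.17·0.0482
      = 0.1370579 + 0.008194 = 0.1452519

0.1453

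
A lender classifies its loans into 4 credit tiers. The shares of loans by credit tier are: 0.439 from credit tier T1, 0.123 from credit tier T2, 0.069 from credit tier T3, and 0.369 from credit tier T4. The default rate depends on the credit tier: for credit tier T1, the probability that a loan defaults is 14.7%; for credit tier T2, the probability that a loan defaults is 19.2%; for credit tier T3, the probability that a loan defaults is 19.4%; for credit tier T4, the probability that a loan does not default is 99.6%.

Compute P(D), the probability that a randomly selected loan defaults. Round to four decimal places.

P(D) ≈ 0.1030

P(D|T4) = 1 − 0.996 = 0.004.
Summing over the partition,
P(D) = P(D|T1)·P(T1) + P(D|T2)·P(T2) + P(D|T3)·P(T3) + P(D|T4)·P(T4)
      = 0.147·0.439 + 0.192·0.123 + 0.194·0.069 + 0.004·0.369
      = 0.064533 + 0.023616 + 0.013386 + 0.001476 = 0.103011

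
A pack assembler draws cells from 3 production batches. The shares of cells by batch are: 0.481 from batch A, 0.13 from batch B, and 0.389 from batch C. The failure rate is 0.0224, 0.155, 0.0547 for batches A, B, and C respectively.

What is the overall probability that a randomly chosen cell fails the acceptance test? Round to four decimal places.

P(F) ≈ 0.0522

Using total probability over the partition,
P(F) = P(F|A)·P(A) + P(F|B)·P(B) + P(F|C)·P(C)
      = 0.0224·0.481 + 0.155·0.13 + 0.0547·0.389
      = 0.0107744 + 0.02015 + 0.0212783 = 0.0522027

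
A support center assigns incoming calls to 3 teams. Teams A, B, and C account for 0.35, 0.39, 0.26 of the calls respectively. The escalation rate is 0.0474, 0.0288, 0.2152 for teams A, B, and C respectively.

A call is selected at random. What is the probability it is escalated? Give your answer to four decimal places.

Using total probability over the partition,
P(E) = P(E|A)·P(A) + P(E|B)·P(B) + P(E|C)·P(C)
      = 0.0474·0.35 + 0.0288·0.39 + 0.2152·0.26
      = 0.01659 + 0.011232 + 0.055952 = 0.083774

0.0838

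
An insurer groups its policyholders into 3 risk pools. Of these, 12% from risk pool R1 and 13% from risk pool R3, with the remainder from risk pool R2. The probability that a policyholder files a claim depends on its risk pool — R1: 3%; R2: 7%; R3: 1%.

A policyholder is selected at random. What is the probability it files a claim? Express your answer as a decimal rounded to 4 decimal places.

P(R2) = 1 − (0.12 + 0.13) = 0.75.
Using total probability over the partition,
P(C) = P(C|R1)·P(R1) + P(C|R2)·P(R2) + P(C|R3)·P(R3)
      = 0.03·0.12 + 0.07·0.75 + 0.01·0.13
      = 0.0036 + 0.0525 + 0.0013 = 0.0574

0.0574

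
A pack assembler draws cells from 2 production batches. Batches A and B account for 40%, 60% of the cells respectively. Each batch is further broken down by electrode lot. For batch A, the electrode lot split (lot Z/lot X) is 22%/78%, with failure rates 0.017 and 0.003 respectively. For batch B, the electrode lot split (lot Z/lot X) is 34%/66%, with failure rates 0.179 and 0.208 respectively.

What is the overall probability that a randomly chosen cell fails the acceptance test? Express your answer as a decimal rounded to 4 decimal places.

P(F) ≈ 0.1213

P(F|A) = 0.22·0.017 + 0.78·0.003 = 0.00374 + 0.00234 = 0.00608
P(F|B) = 0.34·0.179 + 0.66·0.208 = 0.06086 + 0.13728 = 0.19814
Then overall,
P(F) = 0.4·0.00608 + 0.6·0.19814
      = 0.002432 + 0.118884 = 0.121316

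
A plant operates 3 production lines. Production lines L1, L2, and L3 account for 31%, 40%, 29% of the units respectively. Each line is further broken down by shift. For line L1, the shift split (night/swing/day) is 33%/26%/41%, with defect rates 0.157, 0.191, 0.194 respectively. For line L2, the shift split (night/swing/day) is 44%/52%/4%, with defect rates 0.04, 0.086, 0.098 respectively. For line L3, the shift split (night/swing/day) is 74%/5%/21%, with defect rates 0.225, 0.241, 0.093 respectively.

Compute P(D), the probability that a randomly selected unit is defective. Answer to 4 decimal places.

P(D|L1) = 0.33·0.157 + 0.26·0.191 + 0.41·0.194 = 0.05181 + 0.04966 + 0.07954 = 0.18101
P(D|L2) = 0.44·0.04 + 0.52·0.086 + 0.04·0.098 = 0.0176 + 0.04472 + 0.00392 = 0.06624
P(D|L3) = 0.74·0.225 + 0.05·0.241 + 0.21·0.093 = 0.1665 + 0.01205 + 0.01953 = 0.19808
Then overall,
P(D) = 0.31·0.18101 + 0.4·0.06624 + 0.29·0.19808
      = 0.0561131 + 0.026496 + 0.0574432 = 0.1400523

0.1401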